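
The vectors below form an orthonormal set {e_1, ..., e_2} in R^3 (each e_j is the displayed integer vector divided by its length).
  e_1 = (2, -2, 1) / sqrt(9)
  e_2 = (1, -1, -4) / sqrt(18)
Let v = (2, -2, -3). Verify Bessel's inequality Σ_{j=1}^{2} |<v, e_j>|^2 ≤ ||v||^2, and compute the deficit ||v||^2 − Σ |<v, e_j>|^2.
Σ |<v, e_j>|^2 = 17; ||v||^2 = 17; deficit = 0

Write each e_j = u_j / sqrt(<u_j, u_j>) where u_j is the displayed integer vector. Then <v, e_j> = <v, u_j> / sqrt(<u_j, u_j>), so |<v, e_j>|^2 = <v, u_j>^2 / <u_j, u_j>.
Coefficients: <v, e_1> = 5/sqrt(9), <v, e_2> = 16/sqrt(18).
Square and sum: Σ |<v, e_j>|^2 = 17.
Compute ||v||^2 = v·v = 17.
Deficit = 17 − 17 = 0 ≥ 0, confirming Bessel's inequality. (The deficit equals ||v − Σ <v,e_j> e_j||^2, the squared distance from v to span{e_j}.)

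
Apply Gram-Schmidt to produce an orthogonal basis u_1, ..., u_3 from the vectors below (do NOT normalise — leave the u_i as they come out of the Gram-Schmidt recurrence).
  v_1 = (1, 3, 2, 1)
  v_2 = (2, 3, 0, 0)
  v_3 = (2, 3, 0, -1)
Orthogonal basis:
  u_1 = (1, 3, 2, 1)
  u_2 = (19/15, 4/5, -22/15, -11/15)
  u_3 = (-9/74, 3/37, 13/37, -61/74)

Apply the Gram-Schmidt recurrence
  u_1 = v_1
  u_i = v_i − Σ_{j<i} ((v_i · u_j) / (u_j · u_j)) · u_j.

Step by step this gives:
  u_1 = (1, 3, 2, 1)
  u_2 = (19/15, 4/5, -22/15, -11/15)
  u_3 = (-9/74, 3/37, 13/37, -61/74)

Orthogonality check:
  u_2 · u_1 = 0 (should be 0)
  u_3 · u_1 = 0 (should be 0)
  u_3 · u_2 = 0 (should be 0)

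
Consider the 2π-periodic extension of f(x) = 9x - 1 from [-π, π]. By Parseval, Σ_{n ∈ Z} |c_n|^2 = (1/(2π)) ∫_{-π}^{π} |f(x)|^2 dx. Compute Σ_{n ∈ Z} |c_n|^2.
Σ |c_n|^2 = 27π^2 + 1

Expand and integrate term by term over [-π, π]:
  ∫ (9x)^2 dx = 81·(2π^3/3); ∫ 2·9·(-1)·x dx = 0 (odd integrand); ∫ (-1)^2 dx = 1·2π.
So (1/(2π)) ∫_{-π}^{π} (9x - 1)^2 dx = 81π^2/3 + 1 = 27π^2 + 1.
Parseval ⇒ Σ |c_n|^2 = 27π^2 + 1.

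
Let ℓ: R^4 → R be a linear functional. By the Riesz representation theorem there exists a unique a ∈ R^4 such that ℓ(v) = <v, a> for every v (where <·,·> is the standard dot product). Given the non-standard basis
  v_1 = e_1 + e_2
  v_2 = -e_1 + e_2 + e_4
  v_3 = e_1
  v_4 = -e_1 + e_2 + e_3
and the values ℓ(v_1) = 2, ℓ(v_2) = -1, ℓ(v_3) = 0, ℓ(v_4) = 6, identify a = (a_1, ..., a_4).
a = (0, 2, 4, -3)

Write a = (a_1, ..., a_4) in the standard basis. For each basis vector v_i, ℓ(v_i) = <v_i, a> is a linear equation in the a_j's. Collect the n equations into a matrix system V a = ℓ, where row i of V is v_i (expressed in the standard basis). Since V is invertible (lower-triangular with 1s on the diagonal, up to permutation), solve by back-substitution:
  V =
[[1, 1, 0, 0],
 [-1, 1, 0, 1],
 [1, 0, 0, 0],
 [-1, 1, 1, 0]]
  V a = (2, -1, 0, 6)
Solving gives a = (0, 2, 4, -3).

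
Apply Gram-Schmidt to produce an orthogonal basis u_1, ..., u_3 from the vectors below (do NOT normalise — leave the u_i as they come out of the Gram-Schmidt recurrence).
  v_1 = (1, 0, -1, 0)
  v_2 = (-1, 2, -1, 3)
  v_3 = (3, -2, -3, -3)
Orthogonal basis:
  u_1 = (1, 0, -1, 0)
  u_2 = (-1, 2, -1, 3)
  u_3 = (-13/15, -4/15, -13/15, -2/5)

Apply the Gram-Schmidt recurrence
  u_1 = v_1
  u_i = v_i − Σ_{j<i} ((v_i · u_j) / (u_j · u_j)) · u_j.

Step by step this gives:
  u_1 = (1, 0, -1, 0)
  u_2 = (-1, 2, -1, 3)
  u_3 = (-13/15, -4/15, -13/15, -2/5)

Orthogonality check:
  u_2 · u_1 = 0 (should be 0)
  u_3 · u_1 = 0 (should be 0)
  u_3 · u_2 = 0 (should be 0)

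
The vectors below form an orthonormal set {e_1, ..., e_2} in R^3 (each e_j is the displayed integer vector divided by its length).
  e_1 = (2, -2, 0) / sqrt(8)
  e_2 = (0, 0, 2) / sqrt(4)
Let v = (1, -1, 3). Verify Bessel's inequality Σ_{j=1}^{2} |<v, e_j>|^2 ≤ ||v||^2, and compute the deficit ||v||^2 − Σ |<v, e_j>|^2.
Σ |<v, e_j>|^2 = 11; ||v||^2 = 11; deficit = 0

Write each e_j = u_j / sqrt(<u_j, u_j>) where u_j is the displayed integer vector. Then <v, e_j> = <v, u_j> / sqrt(<u_j, u_j>), so |<v, e_j>|^2 = <v, u_j>^2 / <u_j, u_j>.
Coefficients: <v, e_1> = 4/sqrt(8), <v, e_2> = 6/sqrt(4).
Square and sum: Σ |<v, e_j>|^2 = 11.
Compute ||v||^2 = v·v = 11.
Deficit = 11 − 11 = 0 ≥ 0, confirming Bessel's inequality. (The deficit equals ||v − Σ <v,e_j> e_j||^2, the squared distance from v to span{e_j}.)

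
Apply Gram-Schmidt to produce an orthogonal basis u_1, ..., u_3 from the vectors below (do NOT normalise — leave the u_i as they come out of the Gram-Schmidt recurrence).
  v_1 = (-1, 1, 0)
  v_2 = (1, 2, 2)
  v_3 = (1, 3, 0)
Orthogonal basis:
  u_1 = (-1, 1, 0)
  u_2 = (3/2, 3/2, 2)
  u_3 = (16/17, 16/17, -24/17)

Apply the Gram-Schmidt recurrence
  u_1 = v_1
  u_i = v_i − Σ_{j<i} ((v_i · u_j) / (u_j · u_j)) · u_j.

Step by step this gives:
  u_1 = (-1, 1, 0)
  u_2 = (3/2, 3/2, 2)
  u_3 = (16/17, 16/17, -24/17)

Orthogonality check:
  u_2 · u_1 = 0 (should be 0)
  u_3 · u_1 = 0 (should be 0)
  u_3 · u_2 = 0 (should be 0)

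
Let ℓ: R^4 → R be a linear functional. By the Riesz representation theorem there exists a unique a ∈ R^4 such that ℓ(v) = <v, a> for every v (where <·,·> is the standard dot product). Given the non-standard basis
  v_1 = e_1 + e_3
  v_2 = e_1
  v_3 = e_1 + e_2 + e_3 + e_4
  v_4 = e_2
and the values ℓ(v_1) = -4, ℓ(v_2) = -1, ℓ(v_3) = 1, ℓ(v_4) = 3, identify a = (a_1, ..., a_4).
a = (-1, 3, -3, 2)

Write a = (a_1, ..., a_4) in the standard basis. For each basis vector v_i, ℓ(v_i) = <v_i, a> is a linear equation in the a_j's. Collect the n equations into a matrix system V a = ℓ, where row i of V is v_i (expressed in the standard basis). Since V is invertible (lower-triangular with 1s on the diagonal, up to permutation), solve by back-substitution:
  V =
[[1, 0, 1, 0],
 [1, 0, 0, 0],
 [1, 1, 1, 1],
 [0, 1, 0, 0]]
  V a = (-4, -1, 1, 3)
Solving gives a = (-1, 3, -3, 2).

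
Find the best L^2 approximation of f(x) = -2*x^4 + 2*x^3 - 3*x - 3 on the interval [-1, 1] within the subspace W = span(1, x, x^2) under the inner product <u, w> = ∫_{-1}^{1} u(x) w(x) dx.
g(x) = -12*x^2/7 - 9*x/5 - 99/35

The best approximation g ∈ W is the orthogonal projection of f onto W. Writing g = a_0 + a_1 x + a_2 x^2, the coefficients solve the normal equations G · a = b where
  G_{ij} = <φ_i, φ_j> and b_i = <f, φ_i>, with φ_0 = 1, φ_1 = x, φ_2 = x^2.
G =
  [2, 0, 2/3]
  [0, 2/3, 0]
  [2/3, 0, 2/5],
b = (-34/5, -6/5, -18/7).
Solving gives a_0 = -99/35, a_1 = -9/5, a_2 = -12/7, so
  g(x) = -12*x^2/7 - 9*x/5 - 99/35.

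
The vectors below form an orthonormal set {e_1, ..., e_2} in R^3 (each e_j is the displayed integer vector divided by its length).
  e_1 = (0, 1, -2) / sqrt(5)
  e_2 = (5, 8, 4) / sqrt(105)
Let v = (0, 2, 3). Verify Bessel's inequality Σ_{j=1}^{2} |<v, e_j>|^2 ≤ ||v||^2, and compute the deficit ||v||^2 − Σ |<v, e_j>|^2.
Σ |<v, e_j>|^2 = 32/3; ||v||^2 = 13; deficit = 7/3

Write each e_j = u_j / sqrt(<u_j, u_j>) where u_j is the displayed integer vector. Then <v, e_j> = <v, u_j> / sqrt(<u_j, u_j>), so |<v, e_j>|^2 = <v, u_j>^2 / <u_j, u_j>.
Coefficients: <v, e_1> = -4/sqrt(5), <v, e_2> = 28/sqrt(105).
Square and sum: Σ |<v, e_j>|^2 = 32/3.
Compute ||v||^2 = v·v = 13.
Deficit = 13 − 32/3 = 7/3 ≥ 0, confirming Bessel's inequality. (The deficit equals ||v − Σ <v,e_j> e_j||^2, the squared distance from v to span{e_j}.)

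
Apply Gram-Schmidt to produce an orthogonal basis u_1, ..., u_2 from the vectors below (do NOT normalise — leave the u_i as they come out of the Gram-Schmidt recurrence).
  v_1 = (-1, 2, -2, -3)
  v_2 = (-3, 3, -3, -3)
Orthogonal basis:
  u_1 = (-1, 2, -2, -3)
  u_2 = (-5/3, 1/3, -1/3, 1)

Apply the Gram-Schmidt recurrence
  u_1 = v_1
  u_i = v_i − Σ_{j<i} ((v_i · u_j) / (u_j · u_j)) · u_j.

Step by step this gives:
  u_1 = (-1, 2, -2, -3)
  u_2 = (-5/3, 1/3, -1/3, 1)

Orthogonality check:
  u_2 · u_1 = 0 (should be 0)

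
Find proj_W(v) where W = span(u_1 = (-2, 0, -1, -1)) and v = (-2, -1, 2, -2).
proj_W(v) = (-4/3, 0, -2/3, -2/3)

Set up U = [u_1 | ... | u_1] ∈ R^(4×1). The projector onto W = col(U) is P = U (U^T U)^(-1) U^T.
Compute U^T U =
  [6],
and U^T v = (4).
Solve U^T U · c = U^T v for the coefficients: c = (2/3). The projection is proj_W(v) = U c.
Check: (v - proj_W(v)) · u_1 = 0  (should be 0).
Result: proj_W(v) = (-4/3, 0, -2/3, -2/3).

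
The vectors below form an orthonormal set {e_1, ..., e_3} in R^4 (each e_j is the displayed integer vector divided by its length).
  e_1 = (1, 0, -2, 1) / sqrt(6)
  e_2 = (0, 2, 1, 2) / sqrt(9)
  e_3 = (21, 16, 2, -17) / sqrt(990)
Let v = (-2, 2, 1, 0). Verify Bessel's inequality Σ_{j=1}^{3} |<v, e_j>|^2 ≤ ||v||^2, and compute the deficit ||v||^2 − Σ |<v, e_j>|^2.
Σ |<v, e_j>|^2 = 303/55; ||v||^2 = 9; deficit = 192/55

Write each e_j = u_j / sqrt(<u_j, u_j>) where u_j is the displayed integer vector. Then <v, e_j> = <v, u_j> / sqrt(<u_j, u_j>), so |<v, e_j>|^2 = <v, u_j>^2 / <u_j, u_j>.
Coefficients: <v, e_1> = -4/sqrt(6), <v, e_2> = 5/sqrt(9), <v, e_3> = -8/sqrt(990).
Square and sum: Σ |<v, e_j>|^2 = 303/55.
Compute ||v||^2 = v·v = 9.
Deficit = 9 − 303/55 = 192/55 ≥ 0, confirming Bessel's inequality. (The deficit equals ||v − Σ <v,e_j> e_j||^2, the squared distance from v to span{e_j}.)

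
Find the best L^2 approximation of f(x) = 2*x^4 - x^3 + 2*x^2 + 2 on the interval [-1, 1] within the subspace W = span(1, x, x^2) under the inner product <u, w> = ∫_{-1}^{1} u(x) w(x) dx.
g(x) = 26*x^2/7 - 3*x/5 + 64/35

The best approximation g ∈ W is the orthogonal projection of f onto W. Writing g = a_0 + a_1 x + a_2 x^2, the coefficients solve the normal equations G · a = b where
  G_{ij} = <φ_i, φ_j> and b_i = <f, φ_i>, with φ_0 = 1, φ_1 = x, φ_2 = x^2.
G =
  [2, 0, 2/3]
  [0, 2/3, 0]
  [2/3, 0, 2/5],
b = (92/15, -2/5, 284/105).
Solving gives a_0 = 64/35, a_1 = -3/5, a_2 = 26/7, so
  g(x) = 26*x^2/7 - 3*x/5 + 64/35.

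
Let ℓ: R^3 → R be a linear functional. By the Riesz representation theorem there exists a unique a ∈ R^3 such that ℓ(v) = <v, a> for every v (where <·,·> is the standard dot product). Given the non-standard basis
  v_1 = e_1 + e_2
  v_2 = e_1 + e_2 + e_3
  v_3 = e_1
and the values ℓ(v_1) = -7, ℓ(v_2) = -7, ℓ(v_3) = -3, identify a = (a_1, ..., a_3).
a = (-3, -4, 0)

Write a = (a_1, ..., a_3) in the standard basis. For each basis vector v_i, ℓ(v_i) = <v_i, a> is a linear equation in the a_j's. Collect the n equations into a matrix system V a = ℓ, where row i of V is v_i (expressed in the standard basis). Since V is invertible (lower-triangular with 1s on the diagonal, up to permutation), solve by back-substitution:
  V =
[[1, 1, 0],
 [1, 1, 1],
 [1, 0, 0]]
  V a = (-7, -7, -3)
Solving gives a = (-3, -4, 0).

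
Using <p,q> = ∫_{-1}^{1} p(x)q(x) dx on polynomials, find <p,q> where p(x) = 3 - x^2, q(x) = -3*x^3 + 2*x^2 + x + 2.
<p,q> = 208/15

Expand the product: p(x)·q(x) = 3*x^5 - 2*x^4 - 10*x^3 + 4*x^2 + 3*x + 6.
∫_{-1}^{1} of each monomial x^k gives [2/(k+1) if k even, 0 if k odd]. Integrating term-by-term (or equivalently evaluating the antiderivative F(x) = x^6/2 - 2*x^5/5 - 5*x^4/2 + 4*x^3/3 + 3*x^2/2 + 6*x at the endpoints):
  F(1) − F(−1) = 193/30 − (-223/30) = 208/15.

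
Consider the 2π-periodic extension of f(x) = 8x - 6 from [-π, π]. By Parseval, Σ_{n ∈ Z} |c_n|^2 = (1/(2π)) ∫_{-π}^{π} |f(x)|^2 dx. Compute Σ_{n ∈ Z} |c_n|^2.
Σ |c_n|^2 = 64π^2/3 + 36

Expand and integrate term by term over [-π, π]:
  ∫ (8x)^2 dx = 64·(2π^3/3); ∫ 2·8·(-6)·x dx = 0 (odd integrand); ∫ (-6)^2 dx = 36·2π.
So (1/(2π)) ∫_{-π}^{π} (8x - 6)^2 dx = 64π^2/3 + 36 = 64π^2/3 + 36.
Parseval ⇒ Σ |c_n|^2 = 64π^2/3 + 36.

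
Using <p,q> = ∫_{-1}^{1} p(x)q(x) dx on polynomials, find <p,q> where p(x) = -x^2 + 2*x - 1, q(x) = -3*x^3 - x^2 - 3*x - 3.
<p,q> = 8/3

Expand the product: p(x)·q(x) = 3*x^5 - 5*x^4 + 4*x^3 - 2*x^2 - 3*x + 3.
∫_{-1}^{1} of each monomial x^k gives [2/(k+1) if k even, 0 if k odd]. Integrating term-by-term (or equivalently evaluating the antiderivative F(x) = x^6/2 - x^5 + x^4 - 2*x^3/3 - 3*x^2/2 + 3*x at the endpoints):
  F(1) − F(−1) = 4/3 − (-4/3) = 8/3.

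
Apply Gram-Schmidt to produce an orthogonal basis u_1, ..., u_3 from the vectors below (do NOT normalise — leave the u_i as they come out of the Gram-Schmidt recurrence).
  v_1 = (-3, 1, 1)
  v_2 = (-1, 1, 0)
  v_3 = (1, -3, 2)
Orthogonal basis:
  u_1 = (-3, 1, 1)
  u_2 = (1/11, 7/11, -4/11)
  u_3 = (1/3, 1/3, 2/3)

Apply the Gram-Schmidt recurrence
  u_1 = v_1
  u_i = v_i − Σ_{j<i} ((v_i · u_j) / (u_j · u_j)) · u_j.

Step by step this gives:
  u_1 = (-3, 1, 1)
  u_2 = (1/11, 7/11, -4/11)
  u_3 = (1/3, 1/3, 2/3)

Orthogonality check:
  u_2 · u_1 = 0 (should be 0)
  u_3 · u_1 = 0 (should be 0)
  u_3 · u_2 = 0 (should be 0)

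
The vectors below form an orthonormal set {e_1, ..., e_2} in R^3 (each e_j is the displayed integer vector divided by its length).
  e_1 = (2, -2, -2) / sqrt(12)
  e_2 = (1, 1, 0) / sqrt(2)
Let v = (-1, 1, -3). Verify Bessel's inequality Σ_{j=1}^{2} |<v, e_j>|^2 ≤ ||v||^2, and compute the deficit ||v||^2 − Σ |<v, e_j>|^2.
Σ |<v, e_j>|^2 = 1/3; ||v||^2 = 11; deficit = 32/3

Write each e_j = u_j / sqrt(<u_j, u_j>) where u_j is the displayed integer vector. Then <v, e_j> = <v, u_j> / sqrt(<u_j, u_j>), so |<v, e_j>|^2 = <v, u_j>^2 / <u_j, u_j>.
Coefficients: <v, e_1> = 2/sqrt(12), <v, e_2> = 0/sqrt(2).
Square and sum: Σ |<v, e_j>|^2 = 1/3.
Compute ||v||^2 = v·v = 11.
Deficit = 11 − 1/3 = 32/3 ≥ 0, confirming Bessel's inequality. (The deficit equals ||v − Σ <v,e_j> e_j||^2, the squared distance from v to span{e_j}.)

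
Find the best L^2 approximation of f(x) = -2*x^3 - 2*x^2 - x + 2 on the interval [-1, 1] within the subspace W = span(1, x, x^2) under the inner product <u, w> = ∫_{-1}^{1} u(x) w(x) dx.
g(x) = -2*x^2 - 11*x/5 + 2

The best approximation g ∈ W is the orthogonal projection of f onto W. Writing g = a_0 + a_1 x + a_2 x^2, the coefficients solve the normal equations G · a = b where
  G_{ij} = <φ_i, φ_j> and b_i = <f, φ_i>, with φ_0 = 1, φ_1 = x, φ_2 = x^2.
G =
  [2, 0, 2/3]
  [0, 2/3, 0]
  [2/3, 0, 2/5],
b = (8/3, -22/15, 8/15).
Solving gives a_0 = 2, a_1 = -11/5, a_2 = -2, so
  g(x) = -2*x^2 - 11*x/5 + 2.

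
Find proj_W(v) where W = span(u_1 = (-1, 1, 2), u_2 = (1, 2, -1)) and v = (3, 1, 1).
proj_W(v) = (4/7, 52/35, -16/35)

Set up U = [u_1 | ... | u_2] ∈ R^(3×2). The projector onto W = col(U) is P = U (U^T U)^(-1) U^T.
Compute U^T U =
  [6, -1]
  [-1, 6],
and U^T v = (0, 4).
Solve U^T U · c = U^T v for the coefficients: c = (4/35, 24/35). The projection is proj_W(v) = U c.
Check: (v - proj_W(v)) · u_1 = 0  (should be 0).
Check: (v - proj_W(v)) · u_2 = 0  (should be 0).
Result: proj_W(v) = (4/7, 52/35, -16/35).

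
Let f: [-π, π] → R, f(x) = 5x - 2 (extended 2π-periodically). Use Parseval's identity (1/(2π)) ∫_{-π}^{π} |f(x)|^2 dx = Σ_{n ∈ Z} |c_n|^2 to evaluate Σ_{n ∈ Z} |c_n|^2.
Σ |c_n|^2 = 25π^2/3 + 4

Expand and integrate term by term over [-π, π]:
  ∫ (5x)^2 dx = 25·(2π^3/3); ∫ 2·5·(-2)·x dx = 0 (odd integrand); ∫ (-2)^2 dx = 4·2π.
So (1/(2π)) ∫_{-π}^{π} (5x - 2)^2 dx = 25π^2/3 + 4 = 25π^2/3 + 4.
Parseval ⇒ Σ |c_n|^2 = 25π^2/3 + 4.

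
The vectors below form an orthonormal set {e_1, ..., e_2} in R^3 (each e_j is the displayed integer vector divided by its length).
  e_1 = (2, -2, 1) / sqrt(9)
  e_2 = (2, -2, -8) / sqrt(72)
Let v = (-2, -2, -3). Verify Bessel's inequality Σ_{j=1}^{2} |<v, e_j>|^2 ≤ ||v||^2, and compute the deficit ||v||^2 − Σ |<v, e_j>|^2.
Σ |<v, e_j>|^2 = 9; ||v||^2 = 17; deficit = 8

Write each e_j = u_j / sqrt(<u_j, u_j>) where u_j is the displayed integer vector. Then <v, e_j> = <v, u_j> / sqrt(<u_j, u_j>), so |<v, e_j>|^2 = <v, u_j>^2 / <u_j, u_j>.
Coefficients: <v, e_1> = -3/sqrt(9), <v, e_2> = 24/sqrt(72).
Square and sum: Σ |<v, e_j>|^2 = 9.
Compute ||v||^2 = v·v = 17.
Deficit = 17 − 9 = 8 ≥ 0, confirming Bessel's inequality. (The deficit equals ||v − Σ <v,e_j> e_j||^2, the squared distance from v to span{e_j}.)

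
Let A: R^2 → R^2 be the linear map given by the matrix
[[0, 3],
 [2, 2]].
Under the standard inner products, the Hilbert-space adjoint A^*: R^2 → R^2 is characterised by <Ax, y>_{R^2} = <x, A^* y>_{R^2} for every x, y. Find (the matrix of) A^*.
A^* = A^T =
[[0, 2],
 [3, 2]]

For real matrices with standard dot products, the defining identity <Ax, y> = <x, A^* y> gives (Ax)^T y = x^T (A^*) y, i.e. x^T A^T y = x^T (A^*) y. Since this holds for all x, y, we must have A^* = A^T. Therefore
A^* =
[[0, 2],
 [3, 2]].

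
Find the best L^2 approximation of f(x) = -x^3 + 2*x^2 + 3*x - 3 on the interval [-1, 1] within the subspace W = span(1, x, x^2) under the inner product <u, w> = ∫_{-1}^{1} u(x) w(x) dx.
g(x) = 2*x^2 + 12*x/5 - 3

The best approximation g ∈ W is the orthogonal projection of f onto W. Writing g = a_0 + a_1 x + a_2 x^2, the coefficients solve the normal equations G · a = b where
  G_{ij} = <φ_i, φ_j> and b_i = <f, φ_i>, with φ_0 = 1, φ_1 = x, φ_2 = x^2.
G =
  [2, 0, 2/3]
  [0, 2/3, 0]
  [2/3, 0, 2/5],
b = (-14/3, 8/5, -6/5).
Solving gives a_0 = -3, a_1 = 12/5, a_2 = 2, so
  g(x) = 2*x^2 + 12*x/5 - 3.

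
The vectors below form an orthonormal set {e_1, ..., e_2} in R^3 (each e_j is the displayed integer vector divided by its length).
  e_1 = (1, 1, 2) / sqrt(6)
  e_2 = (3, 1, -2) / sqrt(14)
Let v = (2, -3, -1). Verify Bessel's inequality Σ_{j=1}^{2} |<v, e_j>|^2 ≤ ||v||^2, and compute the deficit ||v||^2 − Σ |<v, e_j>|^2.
Σ |<v, e_j>|^2 = 23/7; ||v||^2 = 14; deficit = 75/7

Write each e_j = u_j / sqrt(<u_j, u_j>) where u_j is the displayed integer vector. Then <v, e_j> = <v, u_j> / sqrt(<u_j, u_j>), so |<v, e_j>|^2 = <v, u_j>^2 / <u_j, u_j>.
Coefficients: <v, e_1> = -3/sqrt(6), <v, e_2> = 5/sqrt(14).
Square and sum: Σ |<v, e_j>|^2 = 23/7.
Compute ||v||^2 = v·v = 14.
Deficit = 14 − 23/7 = 75/7 ≥ 0, confirming Bessel's inequality. (The deficit equals ||v − Σ <v,e_j> e_j||^2, the squared distance from v to span{e_j}.)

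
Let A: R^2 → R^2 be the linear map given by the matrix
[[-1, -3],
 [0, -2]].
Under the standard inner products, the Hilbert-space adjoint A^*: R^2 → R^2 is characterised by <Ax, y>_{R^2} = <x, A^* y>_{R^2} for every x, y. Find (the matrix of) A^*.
A^* = A^T =
[[-1, 0],
 [-3, -2]]

For real matrices with standard dot products, the defining identity <Ax, y> = <x, A^* y> gives (Ax)^T y = x^T (A^*) y, i.e. x^T A^T y = x^T (A^*) y. Since this holds for all x, y, we must have A^* = A^T. Therefore
A^* =
[[-1, 0],
 [-3, -2]].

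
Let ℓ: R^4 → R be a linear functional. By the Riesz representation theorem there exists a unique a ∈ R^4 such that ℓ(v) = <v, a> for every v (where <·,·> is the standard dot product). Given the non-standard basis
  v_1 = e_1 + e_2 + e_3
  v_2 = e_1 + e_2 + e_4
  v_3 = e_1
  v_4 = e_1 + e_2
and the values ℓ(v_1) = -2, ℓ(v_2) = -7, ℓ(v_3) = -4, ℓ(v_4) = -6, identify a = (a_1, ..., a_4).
a = (-4, -2, 4, -1)

Write a = (a_1, ..., a_4) in the standard basis. For each basis vector v_i, ℓ(v_i) = <v_i, a> is a linear equation in the a_j's. Collect the n equations into a matrix system V a = ℓ, where row i of V is v_i (expressed in the standard basis). Since V is invertible (lower-triangular with 1s on the diagonal, up to permutation), solve by back-substitution:
  V =
[[1, 1, 1, 0],
 [1, 1, 0, 1],
 [1, 0, 0, 0],
 [1, 1, 0, 0]]
  V a = (-2, -7, -4, -6)
Solving gives a = (-4, -2, 4, -1).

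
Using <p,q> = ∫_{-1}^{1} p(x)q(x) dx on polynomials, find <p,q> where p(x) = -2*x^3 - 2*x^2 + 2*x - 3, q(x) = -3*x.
<p,q> = -8/5

Expand the product: p(x)·q(x) = 6*x^4 + 6*x^3 - 6*x^2 + 9*x.
∫_{-1}^{1} of each monomial x^k gives [2/(k+1) if k even, 0 if k odd]. Integrating term-by-term (or equivalently evaluating the antiderivative F(x) = 6*x^5/5 + 3*x^4/2 - 2*x^3 + 9*x^2/2 at the endpoints):
  F(1) − F(−1) = 26/5 − (34/5) = -8/5.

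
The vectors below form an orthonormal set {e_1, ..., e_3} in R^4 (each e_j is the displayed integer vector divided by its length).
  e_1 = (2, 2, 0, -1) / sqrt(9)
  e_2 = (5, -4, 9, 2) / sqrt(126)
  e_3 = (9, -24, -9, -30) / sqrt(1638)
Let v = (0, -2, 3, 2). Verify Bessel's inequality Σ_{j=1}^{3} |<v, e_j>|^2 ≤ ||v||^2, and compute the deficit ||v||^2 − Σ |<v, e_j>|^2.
Σ |<v, e_j>|^2 = 17; ||v||^2 = 17; deficit = 0

Write each e_j = u_j / sqrt(<u_j, u_j>) where u_j is the displayed integer vector. Then <v, e_j> = <v, u_j> / sqrt(<u_j, u_j>), so |<v, e_j>|^2 = <v, u_j>^2 / <u_j, u_j>.
Coefficients: <v, e_1> = -6/sqrt(9), <v, e_2> = 39/sqrt(126), <v, e_3> = -39/sqrt(1638).
Square and sum: Σ |<v, e_j>|^2 = 17.
Compute ||v||^2 = v·v = 17.
Deficit = 17 − 17 = 0 ≥ 0, confirming Bessel's inequality. (The deficit equals ||v − Σ <v,e_j> e_j||^2, the squared distance from v to span{e_j}.)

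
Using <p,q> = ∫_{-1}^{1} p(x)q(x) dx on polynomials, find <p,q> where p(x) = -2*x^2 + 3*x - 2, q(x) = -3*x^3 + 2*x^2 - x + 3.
<p,q> = -388/15

Expand the product: p(x)·q(x) = 6*x^5 - 13*x^4 + 14*x^3 - 13*x^2 + 11*x - 6.
∫_{-1}^{1} of each monomial x^k gives [2/(k+1) if k even, 0 if k odd]. Integrating term-by-term (or equivalently evaluating the antiderivative F(x) = x^6 - 13*x^5/5 + 7*x^4/2 - 13*x^3/3 + 11*x^2/2 - 6*x at the endpoints):
  F(1) − F(−1) = -44/15 − (344/15) = -388/15.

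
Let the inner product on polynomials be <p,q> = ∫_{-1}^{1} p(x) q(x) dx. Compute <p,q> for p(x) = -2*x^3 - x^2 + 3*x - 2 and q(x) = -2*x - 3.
<p,q> = 58/5

Expand the product: p(x)·q(x) = 4*x^4 + 8*x^3 - 3*x^2 - 5*x + 6.
∫_{-1}^{1} of each monomial x^k gives [2/(k+1) if k even, 0 if k odd]. Integrating term-by-term (or equivalently evaluating the antiderivative F(x) = 4*x^5/5 + 2*x^4 - x^3 - 5*x^2/2 + 6*x at the endpoints):
  F(1) − F(−1) = 53/10 − (-63/10) = 58/5.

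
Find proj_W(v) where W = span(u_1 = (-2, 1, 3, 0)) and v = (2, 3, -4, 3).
proj_W(v) = (13/7, -13/14, -39/14, 0)

Set up U = [u_1 | ... | u_1] ∈ R^(4×1). The projector onto W = col(U) is P = U (U^T U)^(-1) U^T.
Compute U^T U =
  [14],
and U^T v = (-13).
Solve U^T U · c = U^T v for the coefficients: c = (-13/14). The projection is proj_W(v) = U c.
Check: (v - proj_W(v)) · u_1 = 0  (should be 0).
Result: proj_W(v) = (13/7, -13/14, -39/14, 0).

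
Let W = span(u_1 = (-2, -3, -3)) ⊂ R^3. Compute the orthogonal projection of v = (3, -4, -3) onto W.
proj_W(v) = (-15/11, -45/22, -45/22)

Set up U = [u_1 | ... | u_1] ∈ R^(3×1). The projector onto W = col(U) is P = U (U^T U)^(-1) U^T.
Compute U^T U =
  [22],
and U^T v = (15).
Solve U^T U · c = U^T v for the coefficients: c = (15/22). The projection is proj_W(v) = U c.
Check: (v - proj_W(v)) · u_1 = 0  (should be 0).
Result: proj_W(v) = (-15/11, -45/22, -45/22).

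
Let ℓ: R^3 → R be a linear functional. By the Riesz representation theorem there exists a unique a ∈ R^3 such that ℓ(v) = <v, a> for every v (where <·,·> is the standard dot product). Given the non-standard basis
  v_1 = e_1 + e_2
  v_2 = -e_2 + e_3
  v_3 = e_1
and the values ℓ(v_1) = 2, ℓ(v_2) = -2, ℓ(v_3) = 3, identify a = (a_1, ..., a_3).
a = (3, -1, -3)

Write a = (a_1, ..., a_3) in the standard basis. For each basis vector v_i, ℓ(v_i) = <v_i, a> is a linear equation in the a_j's. Collect the n equations into a matrix system V a = ℓ, where row i of V is v_i (expressed in the standard basis). Since V is invertible (lower-triangular with 1s on the diagonal, up to permutation), solve by back-substitution:
  V =
[[1, 1, 0],
 [0, -1, 1],
 [1, 0, 0]]
  V a = (2, -2, 3)
Solving gives a = (3, -1, -3).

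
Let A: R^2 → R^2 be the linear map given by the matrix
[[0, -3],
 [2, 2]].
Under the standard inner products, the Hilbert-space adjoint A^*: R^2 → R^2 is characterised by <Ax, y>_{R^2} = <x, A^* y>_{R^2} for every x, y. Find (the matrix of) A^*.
A^* = A^T =
[[0, 2],
 [-3, 2]]

For real matrices with standard dot products, the defining identity <Ax, y> = <x, A^* y> gives (Ax)^T y = x^T (A^*) y, i.e. x^T A^T y = x^T (A^*) y. Since this holds for all x, y, we must have A^* = A^T. Therefore
A^* =
[[0, 2],
 [-3, 2]].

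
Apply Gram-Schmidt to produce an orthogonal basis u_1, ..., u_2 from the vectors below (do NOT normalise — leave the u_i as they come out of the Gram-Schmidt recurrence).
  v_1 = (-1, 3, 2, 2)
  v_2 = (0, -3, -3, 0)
Orthogonal basis:
  u_1 = (-1, 3, 2, 2)
  u_2 = (-5/6, -1/2, -4/3, 5/3)

Apply the Gram-Schmidt recurrence
  u_1 = v_1
  u_i = v_i − Σ_{j<i} ((v_i · u_j) / (u_j · u_j)) · u_j.

Step by step this gives:
  u_1 = (-1, 3, 2, 2)
  u_2 = (-5/6, -1/2, -4/3, 5/3)

Orthogonality check:
  u_2 · u_1 = 0 (should be 0)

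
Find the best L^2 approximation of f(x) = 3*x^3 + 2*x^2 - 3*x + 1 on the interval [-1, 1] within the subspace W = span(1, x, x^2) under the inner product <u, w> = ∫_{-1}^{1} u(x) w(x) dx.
g(x) = 2*x^2 - 6*x/5 + 1

The best approximation g ∈ W is the orthogonal projection of f onto W. Writing g = a_0 + a_1 x + a_2 x^2, the coefficients solve the normal equations G · a = b where
  G_{ij} = <φ_i, φ_j> and b_i = <f, φ_i>, with φ_0 = 1, φ_1 = x, φ_2 = x^2.
G =
  [2, 0, 2/3]
  [0, 2/3, 0]
  [2/3, 0, 2/5],
b = (10/3, -4/5, 22/15).
Solving gives a_0 = 1, a_1 = -6/5, a_2 = 2, so
  g(x) = 2*x^2 - 6*x/5 + 1.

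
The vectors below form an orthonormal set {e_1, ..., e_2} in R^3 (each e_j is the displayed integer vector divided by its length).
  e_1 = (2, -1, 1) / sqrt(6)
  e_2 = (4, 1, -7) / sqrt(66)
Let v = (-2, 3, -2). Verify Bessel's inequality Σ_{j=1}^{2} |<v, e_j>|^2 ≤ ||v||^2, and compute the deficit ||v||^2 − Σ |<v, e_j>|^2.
Σ |<v, e_j>|^2 = 162/11; ||v||^2 = 17; deficit = 25/11

Write each e_j = u_j / sqrt(<u_j, u_j>) where u_j is the displayed integer vector. Then <v, e_j> = <v, u_j> / sqrt(<u_j, u_j>), so |<v, e_j>|^2 = <v, u_j>^2 / <u_j, u_j>.
Coefficients: <v, e_1> = -9/sqrt(6), <v, e_2> = 9/sqrt(66).
Square and sum: Σ |<v, e_j>|^2 = 162/11.
Compute ||v||^2 = v·v = 17.
Deficit = 17 − 162/11 = 25/11 ≥ 0, confirming Bessel's inequality. (The deficit equals ||v − Σ <v,e_j> e_j||^2, the squared distance from v to span{e_j}.)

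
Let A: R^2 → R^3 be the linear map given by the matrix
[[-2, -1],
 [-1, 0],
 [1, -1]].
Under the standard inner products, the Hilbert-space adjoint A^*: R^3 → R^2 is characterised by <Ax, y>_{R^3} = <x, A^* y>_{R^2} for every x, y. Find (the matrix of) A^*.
A^* = A^T =
[[-2, -1, 1],
 [-1, 0, -1]]

For real matrices with standard dot products, the defining identity <Ax, y> = <x, A^* y> gives (Ax)^T y = x^T (A^*) y, i.e. x^T A^T y = x^T (A^*) y. Since this holds for all x, y, we must have A^* = A^T. Therefore
A^* =
[[-2, -1, 1],
 [-1, 0, -1]].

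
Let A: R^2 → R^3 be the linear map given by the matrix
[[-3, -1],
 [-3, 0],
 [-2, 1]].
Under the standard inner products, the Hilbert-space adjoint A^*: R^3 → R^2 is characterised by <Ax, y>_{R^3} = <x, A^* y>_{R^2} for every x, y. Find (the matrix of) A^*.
A^* = A^T =
[[-3, -3, -2],
 [-1, 0, 1]]

For real matrices with standard dot products, the defining identity <Ax, y> = <x, A^* y> gives (Ax)^T y = x^T (A^*) y, i.e. x^T A^T y = x^T (A^*) y. Since this holds for all x, y, we must have A^* = A^T. Therefore
A^* =
[[-3, -3, -2],
 [-1, 0, 1]].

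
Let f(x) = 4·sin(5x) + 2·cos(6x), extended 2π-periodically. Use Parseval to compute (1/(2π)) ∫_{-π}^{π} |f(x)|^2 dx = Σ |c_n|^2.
Σ |c_n|^2 = 10

Expand |f|^2 and use orthogonality of {sin(nx), cos(mx)} on [-π, π]:
  ∫_{-π}^{π} sin(nx)^2 dx = π, ∫ cos(mx)^2 dx = π, and cross terms integrate to 0.
So ∫_{-π}^{π} f(x)^2 dx = 4^2 · π + 2^2 · π = (16 + 4)π.
Divide by 2π: (16 + 4)/2 = 10.
By Parseval, this equals Σ |c_n|^2.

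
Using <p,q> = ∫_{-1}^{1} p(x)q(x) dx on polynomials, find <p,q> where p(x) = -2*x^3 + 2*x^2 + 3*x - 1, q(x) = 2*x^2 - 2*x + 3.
<p,q> = -62/15

Expand the product: p(x)·q(x) = -4*x^5 + 8*x^4 - 4*x^3 - 2*x^2 + 11*x - 3.
∫_{-1}^{1} of each monomial x^k gives [2/(k+1) if k even, 0 if k odd]. Integrating term-by-term (or equivalently evaluating the antiderivative F(x) = -2*x^6/3 + 8*x^5/5 - x^4 - 2*x^3/3 + 11*x^2/2 - 3*x at the endpoints):
  F(1) − F(−1) = 53/30 − (59/10) = -62/15.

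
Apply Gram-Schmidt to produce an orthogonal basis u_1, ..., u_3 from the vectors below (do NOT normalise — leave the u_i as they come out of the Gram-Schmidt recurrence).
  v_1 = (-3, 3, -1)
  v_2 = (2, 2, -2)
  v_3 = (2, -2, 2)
Orthogonal basis:
  u_1 = (-3, 3, -1)
  u_2 = (44/19, 32/19, -36/19)
  u_3 = (2/7, 4/7, 6/7)

Apply the Gram-Schmidt recurrence
  u_1 = v_1
  u_i = v_i − Σ_{j<i} ((v_i · u_j) / (u_j · u_j)) · u_j.

Step by step this gives:
  u_1 = (-3, 3, -1)
  u_2 = (44/19, 32/19, -36/19)
  u_3 = (2/7, 4/7, 6/7)

Orthogonality check:
  u_2 · u_1 = 0 (should be 0)
  u_3 · u_1 = 0 (should be 0)
  u_3 · u_2 = 0 (should be 0)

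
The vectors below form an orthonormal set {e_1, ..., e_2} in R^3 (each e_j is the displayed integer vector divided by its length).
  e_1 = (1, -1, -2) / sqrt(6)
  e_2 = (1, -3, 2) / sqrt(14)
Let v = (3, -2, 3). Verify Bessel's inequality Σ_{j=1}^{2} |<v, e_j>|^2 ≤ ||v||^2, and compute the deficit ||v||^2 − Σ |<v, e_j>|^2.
Σ |<v, e_j>|^2 = 341/21; ||v||^2 = 22; deficit = 121/21

Write each e_j = u_j / sqrt(<u_j, u_j>) where u_j is the displayed integer vector. Then <v, e_j> = <v, u_j> / sqrt(<u_j, u_j>), so |<v, e_j>|^2 = <v, u_j>^2 / <u_j, u_j>.
Coefficients: <v, e_1> = -1/sqrt(6), <v, e_2> = 15/sqrt(14).
Square and sum: Σ |<v, e_j>|^2 = 341/21.
Compute ||v||^2 = v·v = 22.
Deficit = 22 − 341/21 = 121/21 ≥ 0, confirming Bessel's inequality. (The deficit equals ||v − Σ <v,e_j> e_j||^2, the squared distance from v to span{e_j}.)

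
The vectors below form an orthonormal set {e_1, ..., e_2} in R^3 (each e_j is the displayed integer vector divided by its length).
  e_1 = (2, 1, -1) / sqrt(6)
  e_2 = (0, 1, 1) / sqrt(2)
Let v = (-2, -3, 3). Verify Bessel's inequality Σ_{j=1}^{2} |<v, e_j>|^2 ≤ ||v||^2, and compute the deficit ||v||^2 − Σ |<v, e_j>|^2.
Σ |<v, e_j>|^2 = 50/3; ||v||^2 = 22; deficit = 16/3

Write each e_j = u_j / sqrt(<u_j, u_j>) where u_j is the displayed integer vector. Then <v, e_j> = <v, u_j> / sqrt(<u_j, u_j>), so |<v, e_j>|^2 = <v, u_j>^2 / <u_j, u_j>.
Coefficients: <v, e_1> = -10/sqrt(6), <v, e_2> = 0/sqrt(2).
Square and sum: Σ |<v, e_j>|^2 = 50/3.
Compute ||v||^2 = v·v = 22.
Deficit = 22 − 50/3 = 16/3 ≥ 0, confirming Bessel's inequality. (The deficit equals ||v − Σ <v,e_j> e_j||^2, the squared distance from v to span{e_j}.)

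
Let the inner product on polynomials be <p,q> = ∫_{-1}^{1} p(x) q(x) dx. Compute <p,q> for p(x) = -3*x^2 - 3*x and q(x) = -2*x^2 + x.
<p,q> = 2/5

Expand the product: p(x)·q(x) = 6*x^4 + 3*x^3 - 3*x^2.
∫_{-1}^{1} of each monomial x^k gives [2/(k+1) if k even, 0 if k odd]. Integrating term-by-term (or equivalently evaluating the antiderivative F(x) = 6*x^5/5 + 3*x^4/4 - x^3 at the endpoints):
  F(1) − F(−1) = 19/20 − (11/20) = 2/5.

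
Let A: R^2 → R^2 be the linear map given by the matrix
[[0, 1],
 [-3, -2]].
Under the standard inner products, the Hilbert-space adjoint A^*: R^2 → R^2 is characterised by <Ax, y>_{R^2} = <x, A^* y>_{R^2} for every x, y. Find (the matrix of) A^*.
A^* = A^T =
[[0, -3],
 [1, -2]]

For real matrices with standard dot products, the defining identity <Ax, y> = <x, A^* y> gives (Ax)^T y = x^T (A^*) y, i.e. x^T A^T y = x^T (A^*) y. Since this holds for all x, y, we must have A^* = A^T. Therefore
A^* =
[[0, -3],
 [1, -2]].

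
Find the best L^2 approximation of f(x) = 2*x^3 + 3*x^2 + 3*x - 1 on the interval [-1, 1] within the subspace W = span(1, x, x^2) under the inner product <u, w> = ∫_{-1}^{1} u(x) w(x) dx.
g(x) = 3*x^2 + 21*x/5 - 1

The best approximation g ∈ W is the orthogonal projection of f onto W. Writing g = a_0 + a_1 x + a_2 x^2, the coefficients solve the normal equations G · a = b where
  G_{ij} = <φ_i, φ_j> and b_i = <f, φ_i>, with φ_0 = 1, φ_1 = x, φ_2 = x^2.
G =
  [2, 0, 2/3]
  [0, 2/3, 0]
  [2/3, 0, 2/5],
b = (0, 14/5, 8/15).
Solving gives a_0 = -1, a_1 = 21/5, a_2 = 3, so
  g(x) = 3*x^2 + 21*x/5 - 1.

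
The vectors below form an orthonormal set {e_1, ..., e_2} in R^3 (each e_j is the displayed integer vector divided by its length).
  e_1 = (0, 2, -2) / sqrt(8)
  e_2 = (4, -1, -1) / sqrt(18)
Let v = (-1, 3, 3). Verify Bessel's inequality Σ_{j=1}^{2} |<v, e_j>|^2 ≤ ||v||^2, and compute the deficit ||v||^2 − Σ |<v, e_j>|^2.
Σ |<v, e_j>|^2 = 50/9; ||v||^2 = 19; deficit = 121/9

Write each e_j = u_j / sqrt(<u_j, u_j>) where u_j is the displayed integer vector. Then <v, e_j> = <v, u_j> / sqrt(<u_j, u_j>), so |<v, e_j>|^2 = <v, u_j>^2 / <u_j, u_j>.
Coefficients: <v, e_1> = 0/sqrt(8), <v, e_2> = -10/sqrt(18).
Square and sum: Σ |<v, e_j>|^2 = 50/9.
Compute ||v||^2 = v·v = 19.
Deficit = 19 − 50/9 = 121/9 ≥ 0, confirming Bessel's inequality. (The deficit equals ||v − Σ <v,e_j> e_j||^2, the squared distance from v to span{e_j}.)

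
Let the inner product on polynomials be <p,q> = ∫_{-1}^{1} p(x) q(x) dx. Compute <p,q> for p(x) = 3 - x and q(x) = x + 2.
<p,q> = 34/3

Expand the product: p(x)·q(x) = -x^2 + x + 6.
∫_{-1}^{1} of each monomial x^k gives [2/(k+1) if k even, 0 if k odd]. Integrating term-by-term (or equivalently evaluating the antiderivative F(x) = -x^3/3 + x^2/2 + 6*x at the endpoints):
  F(1) − F(−1) = 37/6 − (-31/6) = 34/3.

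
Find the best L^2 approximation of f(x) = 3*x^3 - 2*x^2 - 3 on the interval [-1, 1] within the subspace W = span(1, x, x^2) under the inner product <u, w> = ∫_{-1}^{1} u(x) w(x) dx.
g(x) = -2*x^2 + 9*x/5 - 3

The best approximation g ∈ W is the orthogonal projection of f onto W. Writing g = a_0 + a_1 x + a_2 x^2, the coefficients solve the normal equations G · a = b where
  G_{ij} = <φ_i, φ_j> and b_i = <f, φ_i>, with φ_0 = 1, φ_1 = x, φ_2 = x^2.
G =
  [2, 0, 2/3]
  [0, 2/3, 0]
  [2/3, 0, 2/5],
b = (-22/3, 6/5, -14/5).
Solving gives a_0 = -3, a_1 = 9/5, a_2 = -2, so
  g(x) = -2*x^2 + 9*x/5 - 3.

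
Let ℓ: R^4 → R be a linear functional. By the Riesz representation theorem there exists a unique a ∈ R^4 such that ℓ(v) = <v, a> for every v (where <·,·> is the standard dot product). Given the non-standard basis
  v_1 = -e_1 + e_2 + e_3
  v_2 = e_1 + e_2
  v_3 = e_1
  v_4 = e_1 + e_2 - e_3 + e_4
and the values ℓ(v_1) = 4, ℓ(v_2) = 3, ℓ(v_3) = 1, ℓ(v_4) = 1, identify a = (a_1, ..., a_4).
a = (1, 2, 3, 1)

Write a = (a_1, ..., a_4) in the standard basis. For each basis vector v_i, ℓ(v_i) = <v_i, a> is a linear equation in the a_j's. Collect the n equations into a matrix system V a = ℓ, where row i of V is v_i (expressed in the standard basis). Since V is invertible (lower-triangular with 1s on the diagonal, up to permutation), solve by back-substitution:
  V =
[[-1, 1, 1, 0],
 [1, 1, 0, 0],
 [1, 0, 0, 0],
 [1, 1, -1, 1]]
  V a = (4, 3, 1, 1)
Solving gives a = (1, 2, 3, 1).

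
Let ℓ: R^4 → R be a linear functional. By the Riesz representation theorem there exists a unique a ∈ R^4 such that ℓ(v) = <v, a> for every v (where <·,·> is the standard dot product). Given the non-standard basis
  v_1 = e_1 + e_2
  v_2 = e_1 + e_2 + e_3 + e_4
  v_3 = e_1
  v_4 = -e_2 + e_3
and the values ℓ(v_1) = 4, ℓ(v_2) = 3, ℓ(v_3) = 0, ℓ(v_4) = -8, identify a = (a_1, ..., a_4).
a = (0, 4, -4, 3)

Write a = (a_1, ..., a_4) in the standard basis. For each basis vector v_i, ℓ(v_i) = <v_i, a> is a linear equation in the a_j's. Collect the n equations into a matrix system V a = ℓ, where row i of V is v_i (expressed in the standard basis). Since V is invertible (lower-triangular with 1s on the diagonal, up to permutation), solve by back-substitution:
  V =
[[1, 1, 0, 0],
 [1, 1, 1, 1],
 [1, 0, 0, 0],
 [0, -1, 1, 0]]
  V a = (4, 3, 0, -8)
Solving gives a = (0, 4, -4, 3).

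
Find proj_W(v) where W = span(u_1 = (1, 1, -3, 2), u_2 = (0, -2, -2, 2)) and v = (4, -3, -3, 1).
proj_W(v) = (8/29, -49/29, -81/29, 73/29)

Set up U = [u_1 | ... | u_2] ∈ R^(4×2). The projector onto W = col(U) is P = U (U^T U)^(-1) U^T.
Compute U^T U =
  [15, 8]
  [8, 12],
and U^T v = (12, 14).
Solve U^T U · c = U^T v for the coefficients: c = (8/29, 57/58). The projection is proj_W(v) = U c.
Check: (v - proj_W(v)) · u_1 = 0  (should be 0).
Check: (v - proj_W(v)) · u_2 = 0  (should be 0).
Result: proj_W(v) = (8/29, -49/29, -81/29, 73/29).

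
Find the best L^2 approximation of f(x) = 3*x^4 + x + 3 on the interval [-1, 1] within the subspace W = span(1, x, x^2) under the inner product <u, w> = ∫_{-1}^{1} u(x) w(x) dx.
g(x) = 18*x^2/7 + x + 96/35

The best approximation g ∈ W is the orthogonal projection of f onto W. Writing g = a_0 + a_1 x + a_2 x^2, the coefficients solve the normal equations G · a = b where
  G_{ij} = <φ_i, φ_j> and b_i = <f, φ_i>, with φ_0 = 1, φ_1 = x, φ_2 = x^2.
G =
  [2, 0, 2/3]
  [0, 2/3, 0]
  [2/3, 0, 2/5],
b = (36/5, 2/3, 20/7).
Solving gives a_0 = 96/35, a_1 = 1, a_2 = 18/7, so
  g(x) = 18*x^2/7 + x + 96/35.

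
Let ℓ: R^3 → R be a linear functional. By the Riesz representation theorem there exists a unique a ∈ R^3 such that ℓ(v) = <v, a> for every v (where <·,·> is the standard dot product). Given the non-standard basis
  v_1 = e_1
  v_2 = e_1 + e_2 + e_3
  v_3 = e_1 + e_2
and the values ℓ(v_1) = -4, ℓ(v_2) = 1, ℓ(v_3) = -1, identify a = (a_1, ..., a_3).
a = (-4, 3, 2)

Write a = (a_1, ..., a_3) in the standard basis. For each basis vector v_i, ℓ(v_i) = <v_i, a> is a linear equation in the a_j's. Collect the n equations into a matrix system V a = ℓ, where row i of V is v_i (expressed in the standard basis). Since V is invertible (lower-triangular with 1s on the diagonal, up to permutation), solve by back-substitution:
  V =
[[1, 0, 0],
 [1, 1, 1],
 [1, 1, 0]]
  V a = (-4, 1, -1)
Solving gives a = (-4, 3, 2).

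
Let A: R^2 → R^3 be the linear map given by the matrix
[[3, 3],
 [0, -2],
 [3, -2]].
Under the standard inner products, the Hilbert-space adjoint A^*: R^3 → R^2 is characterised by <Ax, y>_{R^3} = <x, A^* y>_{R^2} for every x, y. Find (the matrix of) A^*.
A^* = A^T =
[[3, 0, 3],
 [3, -2, -2]]

For real matrices with standard dot products, the defining identity <Ax, y> = <x, A^* y> gives (Ax)^T y = x^T (A^*) y, i.e. x^T A^T y = x^T (A^*) y. Since this holds for all x, y, we must have A^* = A^T. Therefore
A^* =
[[3, 0, 3],
 [3, -2, -2]].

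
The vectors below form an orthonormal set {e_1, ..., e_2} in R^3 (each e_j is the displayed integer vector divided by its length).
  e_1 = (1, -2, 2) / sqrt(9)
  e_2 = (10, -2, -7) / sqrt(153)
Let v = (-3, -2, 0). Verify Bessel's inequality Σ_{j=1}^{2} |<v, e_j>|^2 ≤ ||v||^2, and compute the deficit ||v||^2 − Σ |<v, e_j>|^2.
Σ |<v, e_j>|^2 = 77/17; ||v||^2 = 13; deficit = 144/17

Write each e_j = u_j / sqrt(<u_j, u_j>) where u_j is the displayed integer vector. Then <v, e_j> = <v, u_j> / sqrt(<u_j, u_j>), so |<v, e_j>|^2 = <v, u_j>^2 / <u_j, u_j>.
Coefficients: <v, e_1> = 1/sqrt(9), <v, e_2> = -26/sqrt(153).
Square and sum: Σ |<v, e_j>|^2 = 77/17.
Compute ||v||^2 = v·v = 13.
Deficit = 13 − 77/17 = 144/17 ≥ 0, confirming Bessel's inequality. (The deficit equals ||v − Σ <v,e_j> e_j||^2, the squared distance from v to span{e_j}.)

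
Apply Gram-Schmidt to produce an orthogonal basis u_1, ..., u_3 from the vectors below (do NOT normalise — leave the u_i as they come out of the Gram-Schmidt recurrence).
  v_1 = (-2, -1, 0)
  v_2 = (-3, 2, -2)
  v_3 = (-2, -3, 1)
Orthogonal basis:
  u_1 = (-2, -1, 0)
  u_2 = (-7/5, 14/5, -2)
  u_3 = (2/69, -4/69, -7/69)

Apply the Gram-Schmidt recurrence
  u_1 = v_1
  u_i = v_i − Σ_{j<i} ((v_i · u_j) / (u_j · u_j)) · u_j.

Step by step this gives:
  u_1 = (-2, -1, 0)
  u_2 = (-7/5, 14/5, -2)
  u_3 = (2/69, -4/69, -7/69)

Orthogonality check:
  u_2 · u_1 = 0 (should be 0)
  u_3 · u_1 = 0 (should be 0)
  u_3 · u_2 = 0 (should be 0)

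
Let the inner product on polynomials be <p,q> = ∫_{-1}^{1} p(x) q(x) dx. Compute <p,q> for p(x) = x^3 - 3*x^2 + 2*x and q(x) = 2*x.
<p,q> = 52/15

Expand the product: p(x)·q(x) = 2*x^4 - 6*x^3 + 4*x^2.
∫_{-1}^{1} of each monomial x^k gives [2/(k+1) if k even, 0 if k odd]. Integrating term-by-term (or equivalently evaluating the antiderivative F(x) = 2*x^5/5 - 3*x^4/2 + 4*x^3/3 at the endpoints):
  F(1) − F(−1) = 7/30 − (-97/30) = 52/15.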